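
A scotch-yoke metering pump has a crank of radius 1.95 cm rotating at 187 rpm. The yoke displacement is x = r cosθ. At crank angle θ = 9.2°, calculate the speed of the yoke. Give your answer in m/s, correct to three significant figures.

ω = 19.58 rad/s (from 187 rpm).
x = r cosθ ⇒ ẋ = −rω sinθ.
|v| = rω|sinθ| = 0.0195·19.58·|sin 9.2°| = 0.061052 m/s.

0.0611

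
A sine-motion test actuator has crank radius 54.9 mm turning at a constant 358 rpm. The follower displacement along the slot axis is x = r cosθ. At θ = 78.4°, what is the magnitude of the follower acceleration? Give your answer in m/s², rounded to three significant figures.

ω = 37.49 rad/s (from 358 rpm).
x = r cosθ ⇒ ẍ = −rω² cosθ (ω constant).
|a| = rω²|cosθ| = 0.0549·(37.49)²·|cos 78.4°| = 15.515 m/s².

15.5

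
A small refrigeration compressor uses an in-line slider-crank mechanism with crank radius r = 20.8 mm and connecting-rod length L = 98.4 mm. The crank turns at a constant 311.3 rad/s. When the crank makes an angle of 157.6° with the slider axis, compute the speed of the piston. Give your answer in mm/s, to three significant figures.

ω = 311.3 rad/s
For an in-line slider-crank, x = r cosθ + √(L² − r² sin²θ), so v = −rω sinθ·[1 + r cosθ/√(L² − r² sin²θ)].
With r = 0.0208 m, L = 0.0984 m, θ = 157.6°: √(L² − r² sin²θ) = 0.09808 m.
v = −0.0208·311.3·0.38107·[1 + 0.0208·-0.92455/0.09808] = -1.9837 m/s.
|v| = 1.9837 m/s = 1983.7 mm/s.

1980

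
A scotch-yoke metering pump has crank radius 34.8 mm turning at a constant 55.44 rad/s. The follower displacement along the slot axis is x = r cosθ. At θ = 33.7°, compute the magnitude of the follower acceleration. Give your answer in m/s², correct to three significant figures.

ω = 55.44 rad/s
x = r cosθ ⇒ ẍ = −rω² cosθ (ω constant).
|a| = rω²|cosθ| = 0.0348·(55.44)²·|cos 33.7°| = 88.987 m/s².

89.0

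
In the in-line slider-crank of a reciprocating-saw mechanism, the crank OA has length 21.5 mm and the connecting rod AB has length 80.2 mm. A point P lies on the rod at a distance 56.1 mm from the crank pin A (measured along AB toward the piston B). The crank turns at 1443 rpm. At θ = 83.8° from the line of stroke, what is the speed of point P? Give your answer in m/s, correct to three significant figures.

3.30

ω = 151.1 rad/s.  Crank-pin speed |V_A| = rω = 3.2489 m/s, perpendicular to OA.
Rod angle: sinφ = −(r/L) sinθ ⇒ φ = -15.457°; ω_rod = −rω cosθ/√(L²−r²sin²θ) = -4.5392 rad/s.
V_P = V_A + ω_rod × AP, with AP = 0.0561 m along the rod.
Components: V_Px = −rω sinθ − a·ω_rod·sinφ = -3.2977 m/s;  V_Py = rω cosθ + a·ω_rod·cosφ = +0.10544 m/s.
|V_P| = √(V_Px² + V_Py²) = 3.2994 m/s.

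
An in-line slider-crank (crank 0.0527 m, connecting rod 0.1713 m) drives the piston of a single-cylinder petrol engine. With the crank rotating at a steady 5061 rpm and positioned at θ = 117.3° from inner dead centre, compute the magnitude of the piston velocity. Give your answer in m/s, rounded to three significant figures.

21.2

ω = 2π·5061/60 = 530 rad/s
For an in-line slider-crank, x = r cosθ + √(L² − r² sin²θ), so v = −rω sinθ·[1 + r cosθ/√(L² − r² sin²θ)].
With r = 0.0527 m, L = 0.1713 m, θ = 117.3°: √(L² − r² sin²θ) = 0.16477 m.
v = −0.0527·530·0.88862·[1 + 0.0527·-0.45865/0.16477] = -21.179 m/s.
|v| = 21.179 m/s.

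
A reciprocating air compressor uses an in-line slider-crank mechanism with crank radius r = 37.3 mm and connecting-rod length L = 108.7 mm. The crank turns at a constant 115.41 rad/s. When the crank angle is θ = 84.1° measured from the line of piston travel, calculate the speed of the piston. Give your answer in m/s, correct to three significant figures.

ω = 115.4 rad/s
For an in-line slider-crank, x = r cosθ + √(L² − r² sin²θ), so v = −rω sinθ·[1 + r cosθ/√(L² − r² sin²θ)].
With r = 0.0373 m, L = 0.1087 m, θ = 84.1°: √(L² − r² sin²θ) = 0.10217 m.
v = −0.0373·115.4·0.99470·[1 + 0.0373·0.10279/0.10217] = -4.4427 m/s.
|v| = 4.4427 m/s.

4.44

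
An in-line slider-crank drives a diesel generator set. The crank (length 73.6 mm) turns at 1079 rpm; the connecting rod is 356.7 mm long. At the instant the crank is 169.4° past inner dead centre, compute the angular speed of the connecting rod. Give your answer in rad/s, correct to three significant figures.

ω = 113 rad/s (converted from 1079 rpm).
The rod makes angle φ with the slider axis where L sinφ = r sinθ; differentiating, L cosφ·φ̇ = r ω cosθ.
L cosφ = √(L² − r² sin²θ) = 0.35644 m.
|ω_rod| = r ω |cosθ| / √(L² − r² sin²θ) = 0.0736·113·0.98294/0.35644 = 22.933 rad/s.

22.9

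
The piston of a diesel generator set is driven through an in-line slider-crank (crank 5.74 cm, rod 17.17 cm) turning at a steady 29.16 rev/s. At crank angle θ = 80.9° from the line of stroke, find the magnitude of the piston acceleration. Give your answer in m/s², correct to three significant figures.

ω = 2π·29.2 = 183.2 rad/s
x(θ) = r cosθ + √(L² − r² sin²θ); with ω constant, a = ω²·d²x/dθ².
d²x/dθ² = −r cosθ − r²(cos2θ)/√u − r⁴ sin²2θ/(4u^{3/2}),  u = L² − r² sin²θ = 0.0262685 m².
Substituting r = 0.0574 m, L = 0.1717 m, θ = 80.9°: d²x/dθ² = +0.010171 m.
a = ω²·d²x/dθ² = (183.2)²·(+0.010171) = +341.43 m/s²;  |a| = 341.43 m/s².

341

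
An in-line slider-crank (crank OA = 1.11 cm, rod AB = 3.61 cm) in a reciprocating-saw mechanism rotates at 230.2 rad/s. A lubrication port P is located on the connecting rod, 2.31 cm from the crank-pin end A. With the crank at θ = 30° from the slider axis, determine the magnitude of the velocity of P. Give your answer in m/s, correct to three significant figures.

ω = 230.2 rad/s.  Crank-pin speed |V_A| = rω = 2.5552 m/s, perpendicular to OA.
Rod angle: sinφ = −(r/L) sinθ ⇒ φ = -8.844°; ω_rod = −rω cosθ/√(L²−r²sin²θ) = -62.036 rad/s.
V_P = V_A + ω_rod × AP, with AP = 0.0231 m along the rod.
Components: V_Px = −rω sinθ − a·ω_rod·sinφ = -1.4979 m/s;  V_Py = rω cosθ + a·ω_rod·cosφ = +0.79688 m/s.
|V_P| = √(V_Px² + V_Py²) = 1.6967 m/s.

1.70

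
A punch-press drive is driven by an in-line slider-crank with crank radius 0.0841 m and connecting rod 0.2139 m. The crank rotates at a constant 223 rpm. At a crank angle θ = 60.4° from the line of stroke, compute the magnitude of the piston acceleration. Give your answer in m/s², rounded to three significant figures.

ω = 2π·223/60 = 23.35 rad/s
x(θ) = r cosθ + √(L² − r² sin²θ); with ω constant, a = ω²·d²x/dθ².
d²x/dθ² = −r cosθ − r²(cos2θ)/√u − r⁴ sin²2θ/(4u^{3/2}),  u = L² − r² sin²θ = 0.040406 m².
Substituting r = 0.0841 m, L = 0.2139 m, θ = 60.4°: d²x/dθ² = -0.02466 m.
a = ω²·d²x/dθ² = (23.35)²·(-0.02466) = -13.448 m/s²;  |a| = 13.448 m/s².

13.4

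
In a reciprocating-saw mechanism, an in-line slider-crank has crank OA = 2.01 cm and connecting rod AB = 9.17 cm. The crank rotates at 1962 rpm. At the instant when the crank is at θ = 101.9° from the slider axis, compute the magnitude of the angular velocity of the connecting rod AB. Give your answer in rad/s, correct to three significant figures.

9.51

ω = 205.5 rad/s (converted from 1962 rpm).
The rod makes angle φ with the slider axis where L sinφ = r sinθ; differentiating, L cosφ·φ̇ = r ω cosθ.
L cosφ = √(L² − r² sin²θ) = 0.089566 m.
|ω_rod| = r ω |cosθ| / √(L² − r² sin²θ) = 0.0201·205.5·0.20620/0.089566 = 9.5078 rad/s.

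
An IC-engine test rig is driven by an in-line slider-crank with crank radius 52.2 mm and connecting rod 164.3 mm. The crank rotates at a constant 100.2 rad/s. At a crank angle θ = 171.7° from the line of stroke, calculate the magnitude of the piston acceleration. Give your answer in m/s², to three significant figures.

359

ω = 100.2 rad/s
x(θ) = r cosθ + √(L² − r² sin²θ); with ω constant, a = ω²·d²x/dθ².
d²x/dθ² = −r cosθ − r²(cos2θ)/√u − r⁴ sin²2θ/(4u^{3/2}),  u = L² − r² sin²θ = 0.0269377 m².
Substituting r = 0.0522 m, L = 0.1643 m, θ = 171.7°: d²x/dθ² = +0.035709 m.
a = ω²·d²x/dθ² = (100.2)²·(+0.035709) = +358.52 m/s²;  |a| = 358.52 m/s².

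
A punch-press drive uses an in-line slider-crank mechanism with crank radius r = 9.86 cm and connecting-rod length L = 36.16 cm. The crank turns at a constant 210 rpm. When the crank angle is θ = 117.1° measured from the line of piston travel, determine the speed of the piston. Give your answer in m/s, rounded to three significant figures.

ω = 2π·210/60 = 21.99 rad/s
For an in-line slider-crank, x = r cosθ + √(L² − r² sin²θ), so v = −rω sinθ·[1 + r cosθ/√(L² − r² sin²θ)].
With r = 0.0986 m, L = 0.3616 m, θ = 117.1°: √(L² − r² sin²θ) = 0.35078 m.
v = −0.0986·21.99·0.89021·[1 + 0.0986·-0.45554/0.35078] = -1.6831 m/s.
|v| = 1.6831 m/s.

1.68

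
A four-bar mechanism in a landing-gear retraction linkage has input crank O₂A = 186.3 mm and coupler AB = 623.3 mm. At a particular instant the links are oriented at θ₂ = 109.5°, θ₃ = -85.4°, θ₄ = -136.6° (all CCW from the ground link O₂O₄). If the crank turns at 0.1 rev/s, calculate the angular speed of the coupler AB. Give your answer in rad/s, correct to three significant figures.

ω₂ = 0.6283 rad/s (from 0.1 rev/s).
Differentiating the loop-closure r₂e^{iθ₂}+r₃e^{iθ₃}=r₁+r₄e^{iθ₄} gives r₂ω₂e^{iθ₂}+r₃ω₃e^{iθ₃}=r₄ω₄e^{iθ₄}.
Eliminating the other unknown: ω₃ = r₂ω₂ sin(θ₄−θ₂) / [r₃ sin(θ₃−θ₄)].
Numerator sine = +0.91425; denominator sine = +0.77934.
Result = 0.1863·0.6283·(+0.91425) / (0.6233·(+0.77934)) = +0.22031 rad/s; magnitude 0.22031 rad/s.

0.220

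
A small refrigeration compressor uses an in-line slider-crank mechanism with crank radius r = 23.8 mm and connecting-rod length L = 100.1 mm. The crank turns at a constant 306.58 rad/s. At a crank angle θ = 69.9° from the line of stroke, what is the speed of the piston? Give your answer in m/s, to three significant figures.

7.43

ω = 306.6 rad/s
For an in-line slider-crank, x = r cosθ + √(L² − r² sin²θ), so v = −rω sinθ·[1 + r cosθ/√(L² − r² sin²θ)].
With r = 0.0238 m, L = 0.1001 m, θ = 69.9°: √(L² − r² sin²θ) = 0.097573 m.
v = −0.0238·306.6·0.93909·[1 + 0.0238·0.34366/0.097573] = -7.4266 m/s.
|v| = 7.4266 m/s.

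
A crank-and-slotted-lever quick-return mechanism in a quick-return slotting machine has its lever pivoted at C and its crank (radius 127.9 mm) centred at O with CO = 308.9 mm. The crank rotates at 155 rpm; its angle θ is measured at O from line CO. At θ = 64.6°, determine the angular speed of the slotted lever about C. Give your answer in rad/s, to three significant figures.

ω = 16.23 rad/s (from 155 rpm).
Crank pin A relative to C: A = (d + r cosθ, r sinθ); lever angle φ = atan2(r sinθ, d + r cosθ).
Differentiating tanφ: φ̇ = rω(d cosθ + r)/(d² + r² + 2dr cosθ).
d² + r² + 2dr cosθ = |CA|² = 0.145671 m²;  d cosθ + r = +0.2604 m.
|ω_lever| = |0.1279·16.23·+0.2604| / 0.145671 = 3.711 rad/s.

3.71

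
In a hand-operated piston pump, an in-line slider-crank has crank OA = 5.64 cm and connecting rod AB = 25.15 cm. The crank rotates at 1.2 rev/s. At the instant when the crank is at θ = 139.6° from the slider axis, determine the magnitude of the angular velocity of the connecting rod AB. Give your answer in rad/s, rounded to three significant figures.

ω = 7.54 rad/s (converted from 1.2 rev/s).
The rod makes angle φ with the slider axis where L sinφ = r sinθ; differentiating, L cosφ·φ̇ = r ω cosθ.
L cosφ = √(L² − r² sin²θ) = 0.24883 m.
|ω_rod| = r ω |cosθ| / √(L² − r² sin²θ) = 0.0564·7.54·0.76154/0.24883 = 1.3015 rad/s.

1.30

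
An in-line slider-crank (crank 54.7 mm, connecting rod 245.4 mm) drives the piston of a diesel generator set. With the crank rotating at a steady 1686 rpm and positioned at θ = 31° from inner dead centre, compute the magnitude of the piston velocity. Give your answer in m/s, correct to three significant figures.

5.93

ω = 2π·1686/60 = 176.6 rad/s
For an in-line slider-crank, x = r cosθ + √(L² − r² sin²θ), so v = −rω sinθ·[1 + r cosθ/√(L² − r² sin²θ)].
With r = 0.0547 m, L = 0.2454 m, θ = 31°: √(L² − r² sin²θ) = 0.24378 m.
v = −0.0547·176.6·0.51504·[1 + 0.0547·0.85717/0.24378] = -5.9308 m/s.
|v| = 5.9308 m/s.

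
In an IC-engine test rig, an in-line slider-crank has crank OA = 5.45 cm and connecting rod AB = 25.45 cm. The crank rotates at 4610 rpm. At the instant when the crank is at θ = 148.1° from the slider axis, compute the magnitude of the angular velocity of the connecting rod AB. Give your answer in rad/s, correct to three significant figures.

ω = 482.8 rad/s (converted from 4610 rpm).
The rod makes angle φ with the slider axis where L sinφ = r sinθ; differentiating, L cosφ·φ̇ = r ω cosθ.
L cosφ = √(L² − r² sin²θ) = 0.25287 m.
|ω_rod| = r ω |cosθ| / √(L² − r² sin²θ) = 0.0545·482.8·0.84897/0.25287 = 88.334 rad/s.

88.3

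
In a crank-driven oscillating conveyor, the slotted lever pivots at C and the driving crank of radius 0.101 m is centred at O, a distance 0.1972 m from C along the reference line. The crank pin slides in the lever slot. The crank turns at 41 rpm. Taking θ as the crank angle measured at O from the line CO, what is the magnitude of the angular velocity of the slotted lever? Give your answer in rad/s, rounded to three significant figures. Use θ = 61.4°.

ω = 4.294 rad/s (from 41 rpm).
Crank pin A relative to C: A = (d + r cosθ, r sinθ); lever angle φ = atan2(r sinθ, d + r cosθ).
Differentiating tanφ: φ̇ = rω(d cosθ + r)/(d² + r² + 2dr cosθ).
d² + r² + 2dr cosθ = |CA|² = 0.0681572 m²;  d cosθ + r = +0.1954 m.
|ω_lever| = |0.101·4.294·+0.1954| / 0.0681572 = 1.2432 rad/s.

1.24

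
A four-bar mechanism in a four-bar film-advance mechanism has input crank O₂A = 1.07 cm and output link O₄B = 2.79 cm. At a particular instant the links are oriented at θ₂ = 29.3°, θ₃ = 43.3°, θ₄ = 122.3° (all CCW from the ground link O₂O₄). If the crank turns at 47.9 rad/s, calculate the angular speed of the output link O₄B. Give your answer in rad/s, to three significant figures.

4.53

ω₂ = 47.9 rad/s
Differentiating the loop-closure r₂e^{iθ₂}+r₃e^{iθ₃}=r₁+r₄e^{iθ₄} gives r₂ω₂e^{iθ₂}+r₃ω₃e^{iθ₃}=r₄ω₄e^{iθ₄}.
Eliminating the other unknown: ω₄ = r₂ω₂ sin(θ₂−θ₃) / [r₄ sin(θ₄−θ₃)].
Numerator sine = -0.24192; denominator sine = +0.98163.
Result = 0.0107·47.9·(-0.24192) / (0.0279·(+0.98163)) = -4.5273 rad/s; magnitude 4.5273 rad/s.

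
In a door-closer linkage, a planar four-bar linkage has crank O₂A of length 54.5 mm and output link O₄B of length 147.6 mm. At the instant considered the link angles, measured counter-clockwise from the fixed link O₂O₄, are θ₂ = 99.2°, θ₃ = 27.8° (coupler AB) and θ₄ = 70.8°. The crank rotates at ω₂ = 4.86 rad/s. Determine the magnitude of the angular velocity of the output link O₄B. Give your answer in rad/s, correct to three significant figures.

ω₂ = 4.86 rad/s
Differentiating the loop-closure r₂e^{iθ₂}+r₃e^{iθ₃}=r₁+r₄e^{iθ₄} gives r₂ω₂e^{iθ₂}+r₃ω₃e^{iθ₃}=r₄ω₄e^{iθ₄}.
Eliminating the other unknown: ω₄ = r₂ω₂ sin(θ₂−θ₃) / [r₄ sin(θ₄−θ₃)].
Numerator sine = +0.94777; denominator sine = +0.68200.
Result = 0.0545·4.86·(+0.94777) / (0.1476·(+0.68200)) = +2.4938 rad/s; magnitude 2.4938 rad/s.

2.49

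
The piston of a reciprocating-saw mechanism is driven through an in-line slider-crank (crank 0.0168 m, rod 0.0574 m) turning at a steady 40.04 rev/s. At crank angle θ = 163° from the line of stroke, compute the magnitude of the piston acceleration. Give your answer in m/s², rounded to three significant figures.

756

ω = 2π·40 = 251.6 rad/s
x(θ) = r cosθ + √(L² − r² sin²θ); with ω constant, a = ω²·d²x/dθ².
d²x/dθ² = −r cosθ − r²(cos2θ)/√u − r⁴ sin²2θ/(4u^{3/2}),  u = L² − r² sin²θ = 0.00327063 m².
Substituting r = 0.0168 m, L = 0.0574 m, θ = 163°: d²x/dθ² = +0.011941 m.
a = ω²·d²x/dθ² = (251.6)²·(+0.011941) = +755.78 m/s²;  |a| = 755.78 m/s².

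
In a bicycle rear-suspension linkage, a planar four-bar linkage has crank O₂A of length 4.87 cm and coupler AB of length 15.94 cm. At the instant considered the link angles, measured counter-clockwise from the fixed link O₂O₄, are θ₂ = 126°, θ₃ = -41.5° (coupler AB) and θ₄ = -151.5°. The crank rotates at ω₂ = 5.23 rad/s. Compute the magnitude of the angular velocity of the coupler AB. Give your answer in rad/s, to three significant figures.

ω₂ = 5.23 rad/s
Differentiating the loop-closure r₂e^{iθ₂}+r₃e^{iθ₃}=r₁+r₄e^{iθ₄} gives r₂ω₂e^{iθ₂}+r₃ω₃e^{iθ₃}=r₄ω₄e^{iθ₄}.
Eliminating the other unknown: ω₃ = r₂ω₂ sin(θ₄−θ₂) / [r₃ sin(θ₃−θ₄)].
Numerator sine = +0.99144; denominator sine = +0.93969.
Result = 0.0487·5.23·(+0.99144) / (0.1594·(+0.93969)) = +1.6859 rad/s; magnitude 1.6859 rad/s.

1.69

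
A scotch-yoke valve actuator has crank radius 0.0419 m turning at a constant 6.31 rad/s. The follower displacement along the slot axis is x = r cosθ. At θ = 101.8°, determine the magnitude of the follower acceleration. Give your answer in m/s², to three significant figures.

0.341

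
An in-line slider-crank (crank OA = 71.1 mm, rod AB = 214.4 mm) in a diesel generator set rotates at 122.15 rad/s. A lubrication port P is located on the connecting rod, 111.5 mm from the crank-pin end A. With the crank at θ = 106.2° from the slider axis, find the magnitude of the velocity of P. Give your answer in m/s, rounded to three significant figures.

8.00

ω = 122.2 rad/s.  Crank-pin speed |V_A| = rω = 8.6849 m/s, perpendicular to OA.
Rod angle: sinφ = −(r/L) sinθ ⇒ φ = -18.570°; ω_rod = −rω cosθ/√(L²−r²sin²θ) = +11.922 rad/s.
V_P = V_A + ω_rod × AP, with AP = 0.1115 m along the rod.
Components: V_Px = −rω sinθ − a·ω_rod·sinφ = -7.9167 m/s;  V_Py = rω cosθ + a·ω_rod·cosφ = -1.1629 m/s.
|V_P| = √(V_Px² + V_Py²) = 8.0017 m/s.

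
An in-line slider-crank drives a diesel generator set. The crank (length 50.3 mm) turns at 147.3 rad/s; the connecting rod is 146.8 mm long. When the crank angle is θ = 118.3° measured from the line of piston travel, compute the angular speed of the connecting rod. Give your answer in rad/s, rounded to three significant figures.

25.1

ω = 147.3 rad/s
The rod makes angle φ with the slider axis where L sinφ = r sinθ; differentiating, L cosφ·φ̇ = r ω cosθ.
L cosφ = √(L² − r² sin²θ) = 0.13996 m.
|ω_rod| = r ω |cosθ| / √(L² − r² sin²θ) = 0.0503·147.3·0.47409/0.13996 = 25.097 rad/s.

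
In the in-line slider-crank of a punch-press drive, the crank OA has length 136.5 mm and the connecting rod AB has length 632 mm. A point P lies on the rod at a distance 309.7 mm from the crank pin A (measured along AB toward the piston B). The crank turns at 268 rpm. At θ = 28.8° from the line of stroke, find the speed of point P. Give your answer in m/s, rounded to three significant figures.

2.65

ω = 28.06 rad/s.  Crank-pin speed |V_A| = rω = 3.8309 m/s, perpendicular to OA.
Rod angle: sinφ = −(r/L) sinθ ⇒ φ = -5.972°; ω_rod = −rω cosθ/√(L²−r²sin²θ) = -5.3407 rad/s.
V_P = V_A + ω_rod × AP, with AP = 0.3097 m along the rod.
Components: V_Px = −rω sinθ − a·ω_rod·sinφ = -2.0176 m/s;  V_Py = rω cosθ + a·ω_rod·cosφ = +1.712 m/s.
|V_P| = √(V_Px² + V_Py²) = 2.6461 m/s.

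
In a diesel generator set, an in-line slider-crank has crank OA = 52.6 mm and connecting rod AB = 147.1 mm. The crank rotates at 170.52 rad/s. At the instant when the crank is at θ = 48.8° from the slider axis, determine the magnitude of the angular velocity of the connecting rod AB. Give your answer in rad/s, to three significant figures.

41.7

ω = 170.5 rad/s
The rod makes angle φ with the slider axis where L sinφ = r sinθ; differentiating, L cosφ·φ̇ = r ω cosθ.
L cosφ = √(L² − r² sin²θ) = 0.14168 m.
|ω_rod| = r ω |cosθ| / √(L² − r² sin²θ) = 0.0526·170.5·0.65869/0.14168 = 41.701 rad/s.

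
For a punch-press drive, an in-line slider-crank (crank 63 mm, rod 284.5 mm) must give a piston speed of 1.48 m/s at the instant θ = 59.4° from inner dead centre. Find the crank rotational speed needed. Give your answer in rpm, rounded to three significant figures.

For an in-line slider-crank, |v_piston| = rω|sinθ|·[1 + r cosθ/√(L² − r² sin²θ)].
With r = 0.063 m, L = 0.2845 m, θ = 59.4°: the bracketed kinematic factor |dx/dθ| = 0.060453 m.
ω = v/|dx/dθ| = 1.48/0.060453 = 24.482 rad/s.
N = 60ω/(2π) = 233.78 rpm.

234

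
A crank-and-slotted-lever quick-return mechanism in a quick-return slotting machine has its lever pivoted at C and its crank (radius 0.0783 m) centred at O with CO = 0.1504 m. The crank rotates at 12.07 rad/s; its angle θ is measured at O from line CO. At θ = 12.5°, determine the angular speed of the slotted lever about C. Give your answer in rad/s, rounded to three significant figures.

4.11

ω = 12.07 rad/s
Crank pin A relative to C: A = (d + r cosθ, r sinθ); lever angle φ = atan2(r sinθ, d + r cosθ).
Differentiating tanφ: φ̇ = rω(d cosθ + r)/(d² + r² + 2dr cosθ).
d² + r² + 2dr cosθ = |CA|² = 0.0517454 m²;  d cosθ + r = +0.22513 m.
|ω_lever| = |0.0783·12.07·+0.22513| / 0.0517454 = 4.1119 rad/s.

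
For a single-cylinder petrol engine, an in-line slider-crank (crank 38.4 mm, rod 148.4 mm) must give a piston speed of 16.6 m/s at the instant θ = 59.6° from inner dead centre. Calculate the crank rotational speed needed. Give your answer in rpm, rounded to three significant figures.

4220

For an in-line slider-crank, |v_piston| = rω|sinθ|·[1 + r cosθ/√(L² − r² sin²θ)].
With r = 0.0384 m, L = 0.1484 m, θ = 59.6°: the bracketed kinematic factor |dx/dθ| = 0.03757 m.
ω = v/|dx/dθ| = 16.6/0.03757 = 441.85 rad/s.
N = 60ω/(2π) = 4219.3 rpm.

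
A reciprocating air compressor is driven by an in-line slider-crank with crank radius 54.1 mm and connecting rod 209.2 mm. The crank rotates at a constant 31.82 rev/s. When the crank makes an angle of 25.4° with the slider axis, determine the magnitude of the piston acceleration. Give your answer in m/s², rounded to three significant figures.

ω = 2π·31.8 = 199.9 rad/s
x(θ) = r cosθ + √(L² − r² sin²θ); with ω constant, a = ω²·d²x/dθ².
d²x/dθ² = −r cosθ − r²(cos2θ)/√u − r⁴ sin²2θ/(4u^{3/2}),  u = L² − r² sin²θ = 0.0432261 m².
Substituting r = 0.0541 m, L = 0.2092 m, θ = 25.4°: d²x/dθ² = -0.057911 m.
a = ω²·d²x/dθ² = (199.9)²·(-0.057911) = -2314.8 m/s²;  |a| = 2314.8 m/s².

2310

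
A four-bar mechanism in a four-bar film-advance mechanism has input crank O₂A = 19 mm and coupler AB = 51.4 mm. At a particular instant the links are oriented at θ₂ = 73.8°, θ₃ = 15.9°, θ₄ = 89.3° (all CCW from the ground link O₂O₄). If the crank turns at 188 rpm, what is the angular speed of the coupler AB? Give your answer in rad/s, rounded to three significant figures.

2.03

ω₂ = 19.69 rad/s (from 188 rpm).
Differentiating the loop-closure r₂e^{iθ₂}+r₃e^{iθ₃}=r₁+r₄e^{iθ₄} gives r₂ω₂e^{iθ₂}+r₃ω₃e^{iθ₃}=r₄ω₄e^{iθ₄}.
Eliminating the other unknown: ω₃ = r₂ω₂ sin(θ₄−θ₂) / [r₃ sin(θ₃−θ₄)].
Numerator sine = +0.26724; denominator sine = -0.95832.
Result = 0.019·19.69·(+0.26724) / (0.0514·(-0.95832)) = -2.0294 rad/s; magnitude 2.0294 rad/s.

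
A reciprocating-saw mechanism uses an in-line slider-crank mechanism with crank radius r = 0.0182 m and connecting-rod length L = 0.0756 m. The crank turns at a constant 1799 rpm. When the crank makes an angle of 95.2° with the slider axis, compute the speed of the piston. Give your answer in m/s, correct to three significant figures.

3.34

ω = 2π·1799/60 = 188.4 rad/s
For an in-line slider-crank, x = r cosθ + √(L² − r² sin²θ), so v = −rω sinθ·[1 + r cosθ/√(L² − r² sin²θ)].
With r = 0.0182 m, L = 0.0756 m, θ = 95.2°: √(L² − r² sin²θ) = 0.073395 m.
v = −0.0182·188.4·0.99588·[1 + 0.0182·-0.09063/0.073395] = -3.3379 m/s.
|v| = 3.3379 m/s.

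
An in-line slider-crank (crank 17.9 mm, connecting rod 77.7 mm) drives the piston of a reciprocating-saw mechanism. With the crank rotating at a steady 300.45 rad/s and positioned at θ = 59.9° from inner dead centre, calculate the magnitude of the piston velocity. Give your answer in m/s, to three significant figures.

5.20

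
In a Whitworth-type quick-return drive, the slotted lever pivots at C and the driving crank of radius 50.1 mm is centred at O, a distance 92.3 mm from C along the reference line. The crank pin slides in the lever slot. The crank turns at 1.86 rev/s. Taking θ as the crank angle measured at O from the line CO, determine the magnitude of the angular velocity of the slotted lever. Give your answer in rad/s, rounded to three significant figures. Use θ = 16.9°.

ω = 11.69 rad/s (from 1.86 rev/s).
Crank pin A relative to C: A = (d + r cosθ, r sinθ); lever angle φ = atan2(r sinθ, d + r cosθ).
Differentiating tanφ: φ̇ = rω(d cosθ + r)/(d² + r² + 2dr cosθ).
d² + r² + 2dr cosθ = |CA|² = 0.0198784 m²;  d cosθ + r = +0.13841 m.
|ω_lever| = |0.0501·11.69·+0.13841| / 0.0198784 = 4.0769 rad/s.

4.08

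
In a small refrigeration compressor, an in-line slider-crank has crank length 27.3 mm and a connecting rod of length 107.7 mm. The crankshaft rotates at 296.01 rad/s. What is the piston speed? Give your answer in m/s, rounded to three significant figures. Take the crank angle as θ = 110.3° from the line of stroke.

6.89

ω = 296 rad/s
For an in-line slider-crank, x = r cosθ + √(L² − r² sin²θ), so v = −rω sinθ·[1 + r cosθ/√(L² − r² sin²θ)].
With r = 0.0273 m, L = 0.1077 m, θ = 110.3°: √(L² − r² sin²θ) = 0.10461 m.
v = −0.0273·296·0.93789·[1 + 0.0273·-0.34694/0.10461] = -6.893 m/s.
|v| = 6.893 m/s.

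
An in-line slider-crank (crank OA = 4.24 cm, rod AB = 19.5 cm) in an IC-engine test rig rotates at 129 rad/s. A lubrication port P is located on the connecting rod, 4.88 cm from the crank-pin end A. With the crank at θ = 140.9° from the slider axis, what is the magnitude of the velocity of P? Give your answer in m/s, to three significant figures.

4.59

ω = 129 rad/s.  Crank-pin speed |V_A| = rω = 5.4696 m/s, perpendicular to OA.
Rod angle: sinφ = −(r/L) sinθ ⇒ φ = -7.882°; ω_rod = −rω cosθ/√(L²−r²sin²θ) = +21.975 rad/s.
V_P = V_A + ω_rod × AP, with AP = 0.0488 m along the rod.
Components: V_Px = −rω sinθ − a·ω_rod·sinφ = -3.3025 m/s;  V_Py = rω cosθ + a·ω_rod·cosφ = -3.1824 m/s.
|V_P| = √(V_Px² + V_Py²) = 4.5863 m/s.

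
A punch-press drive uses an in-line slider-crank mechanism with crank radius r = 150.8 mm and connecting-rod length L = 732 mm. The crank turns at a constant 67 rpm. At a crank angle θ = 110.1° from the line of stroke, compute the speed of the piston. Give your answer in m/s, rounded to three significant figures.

ω = 2π·67/60 = 7.016 rad/s
For an in-line slider-crank, x = r cosθ + √(L² − r² sin²θ), so v = −rω sinθ·[1 + r cosθ/√(L² − r² sin²θ)].
With r = 0.1508 m, L = 0.732 m, θ = 110.1°: √(L² − r² sin²θ) = 0.71817 m.
v = −0.1508·7.016·0.93909·[1 + 0.1508·-0.34366/0.71817] = -0.92191 m/s.
|v| = 0.92191 m/s.

0.922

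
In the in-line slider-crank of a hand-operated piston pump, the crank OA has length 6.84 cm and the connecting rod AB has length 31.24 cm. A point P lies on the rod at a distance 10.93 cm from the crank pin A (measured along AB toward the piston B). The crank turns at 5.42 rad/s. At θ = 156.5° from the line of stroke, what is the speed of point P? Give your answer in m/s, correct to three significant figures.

0.260

ω = 5.42 rad/s.  Crank-pin speed |V_A| = rω = 0.37073 m/s, perpendicular to OA.
Rod angle: sinφ = −(r/L) sinθ ⇒ φ = -5.009°; ω_rod = −rω cosθ/√(L²−r²sin²θ) = +1.0925 rad/s.
V_P = V_A + ω_rod × AP, with AP = 0.1093 m along the rod.
Components: V_Px = −rω sinθ − a·ω_rod·sinφ = -0.1374 m/s;  V_Py = rω cosθ + a·ω_rod·cosφ = -0.22103 m/s.
|V_P| = √(V_Px² + V_Py²) = 0.26026 m/s.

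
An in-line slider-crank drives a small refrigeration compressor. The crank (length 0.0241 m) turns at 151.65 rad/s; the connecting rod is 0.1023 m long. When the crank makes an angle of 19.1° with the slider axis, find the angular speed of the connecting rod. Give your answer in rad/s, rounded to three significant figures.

ω = 151.7 rad/s
The rod makes angle φ with the slider axis where L sinφ = r sinθ; differentiating, L cosφ·φ̇ = r ω cosθ.
L cosφ = √(L² − r² sin²θ) = 0.102 m.
|ω_rod| = r ω |cosθ| / √(L² − r² sin²θ) = 0.0241·151.7·0.94495/0.102 = 33.86 rad/s.

33.9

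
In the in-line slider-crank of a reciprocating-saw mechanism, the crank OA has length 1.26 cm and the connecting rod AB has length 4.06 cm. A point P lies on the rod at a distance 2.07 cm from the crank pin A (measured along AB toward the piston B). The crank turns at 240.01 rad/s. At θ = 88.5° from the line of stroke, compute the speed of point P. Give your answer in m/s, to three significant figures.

ω = 240 rad/s.  Crank-pin speed |V_A| = rω = 3.0241 m/s, perpendicular to OA.
Rod angle: sinφ = −(r/L) sinθ ⇒ φ = -18.074°; ω_rod = −rω cosθ/√(L²−r²sin²θ) = -2.051 rad/s.
V_P = V_A + ω_rod × AP, with AP = 0.0207 m along the rod.
Components: V_Px = −rω sinθ − a·ω_rod·sinφ = -3.0363 m/s;  V_Py = rω cosθ + a·ω_rod·cosφ = +0.038801 m/s.
|V_P| = √(V_Px² + V_Py²) = 3.0365 m/s.

3.04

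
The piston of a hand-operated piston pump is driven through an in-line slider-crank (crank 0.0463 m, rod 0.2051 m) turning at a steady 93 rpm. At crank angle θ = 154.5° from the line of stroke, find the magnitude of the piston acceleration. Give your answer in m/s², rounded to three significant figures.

3.33

ω = 2π·93/60 = 9.739 rad/s
x(θ) = r cosθ + √(L² − r² sin²θ); with ω constant, a = ω²·d²x/dθ².
d²x/dθ² = −r cosθ − r²(cos2θ)/√u − r⁴ sin²2θ/(4u^{3/2}),  u = L² − r² sin²θ = 0.0416687 m².
Substituting r = 0.0463 m, L = 0.2051 m, θ = 154.5°: d²x/dθ² = +0.035099 m.
a = ω²·d²x/dθ² = (9.739)²·(+0.035099) = +3.3291 m/s²;  |a| = 3.3291 m/s².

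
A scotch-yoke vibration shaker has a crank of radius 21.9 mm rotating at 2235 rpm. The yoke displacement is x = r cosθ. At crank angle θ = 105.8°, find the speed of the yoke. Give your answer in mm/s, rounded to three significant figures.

ω = 234 rad/s (from 2235 rpm).
x = r cosθ ⇒ ẋ = −rω sinθ.
|v| = rω|sinθ| = 0.0219·234·|sin 105.8°| = 4.932 m/s = 4932 mm/s.

4930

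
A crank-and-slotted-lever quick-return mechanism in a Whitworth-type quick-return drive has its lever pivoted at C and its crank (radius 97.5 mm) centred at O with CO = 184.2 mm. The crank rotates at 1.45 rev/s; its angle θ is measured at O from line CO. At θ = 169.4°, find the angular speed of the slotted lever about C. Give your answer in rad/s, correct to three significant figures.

9.13

ω = 9.111 rad/s (from 1.45 rev/s).
Crank pin A relative to C: A = (d + r cosθ, r sinθ); lever angle φ = atan2(r sinθ, d + r cosθ).
Differentiating tanφ: φ̇ = rω(d cosθ + r)/(d² + r² + 2dr cosθ).
d² + r² + 2dr cosθ = |CA|² = 0.00812984 m²;  d cosθ + r = -0.083557 m.
|ω_lever| = |0.0975·9.111·-0.083557| / 0.00812984 = 9.1296 rad/s.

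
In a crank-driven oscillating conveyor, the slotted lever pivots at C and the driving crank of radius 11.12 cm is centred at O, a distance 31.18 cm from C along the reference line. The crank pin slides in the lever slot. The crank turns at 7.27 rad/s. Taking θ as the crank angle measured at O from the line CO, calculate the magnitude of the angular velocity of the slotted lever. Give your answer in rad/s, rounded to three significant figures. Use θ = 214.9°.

2.22

ω = 7.27 rad/s
Crank pin A relative to C: A = (d + r cosθ, r sinθ); lever angle φ = atan2(r sinθ, d + r cosθ).
Differentiating tanφ: φ̇ = rω(d cosθ + r)/(d² + r² + 2dr cosθ).
d² + r² + 2dr cosθ = |CA|² = 0.0527118 m²;  d cosθ + r = -0.14452 m.
|ω_lever| = |0.1112·7.27·-0.14452| / 0.0527118 = 2.2165 rad/s.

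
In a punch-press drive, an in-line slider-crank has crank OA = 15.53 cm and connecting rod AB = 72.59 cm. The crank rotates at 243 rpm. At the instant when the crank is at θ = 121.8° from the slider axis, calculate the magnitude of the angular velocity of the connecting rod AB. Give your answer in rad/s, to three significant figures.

ω = 25.45 rad/s (converted from 243 rpm).
The rod makes angle φ with the slider axis where L sinφ = r sinθ; differentiating, L cosφ·φ̇ = r ω cosθ.
L cosφ = √(L² − r² sin²θ) = 0.7138 m.
|ω_rod| = r ω |cosθ| / √(L² − r² sin²θ) = 0.1553·25.45·0.52696/0.7138 = 2.9175 rad/s.

2.92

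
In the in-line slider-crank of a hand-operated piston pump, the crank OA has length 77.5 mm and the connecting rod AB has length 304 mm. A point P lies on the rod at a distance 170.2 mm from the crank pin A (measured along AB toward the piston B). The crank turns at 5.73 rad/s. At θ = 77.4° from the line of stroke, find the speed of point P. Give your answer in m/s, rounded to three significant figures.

ω = 5.73 rad/s.  Crank-pin speed |V_A| = rω = 0.44408 m/s, perpendicular to OA.
Rod angle: sinφ = −(r/L) sinθ ⇒ φ = -14.406°; ω_rod = −rω cosθ/√(L²−r²sin²θ) = -0.329 rad/s.
V_P = V_A + ω_rod × AP, with AP = 0.1702 m along the rod.
Components: V_Px = −rω sinθ − a·ω_rod·sinφ = -0.44731 m/s;  V_Py = rω cosθ + a·ω_rod·cosφ = +0.042636 m/s.
|V_P| = √(V_Px² + V_Py²) = 0.44934 m/s.

0.449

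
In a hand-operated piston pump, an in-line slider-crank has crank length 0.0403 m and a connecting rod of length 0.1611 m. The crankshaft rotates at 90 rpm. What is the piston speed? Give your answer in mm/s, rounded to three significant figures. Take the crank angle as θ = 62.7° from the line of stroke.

377

ω = 2π·90/60 = 9.425 rad/s
For an in-line slider-crank, x = r cosθ + √(L² − r² sin²θ), so v = −rω sinθ·[1 + r cosθ/√(L² − r² sin²θ)].
With r = 0.0403 m, L = 0.1611 m, θ = 62.7°: √(L² − r² sin²θ) = 0.15707 m.
v = −0.0403·9.425·0.88862·[1 + 0.0403·0.45865/0.15707] = -0.37723 m/s.
|v| = 0.37723 m/s = 377.23 mm/s.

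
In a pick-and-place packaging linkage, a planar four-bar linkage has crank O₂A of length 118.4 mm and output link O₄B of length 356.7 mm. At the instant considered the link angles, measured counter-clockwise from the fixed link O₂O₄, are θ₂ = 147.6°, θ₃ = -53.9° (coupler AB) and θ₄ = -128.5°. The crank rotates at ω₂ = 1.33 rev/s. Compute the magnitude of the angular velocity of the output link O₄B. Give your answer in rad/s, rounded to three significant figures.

1.05

ω₂ = 8.357 rad/s (from 1.33 rev/s).
Differentiating the loop-closure r₂e^{iθ₂}+r₃e^{iθ₃}=r₁+r₄e^{iθ₄} gives r₂ω₂e^{iθ₂}+r₃ω₃e^{iθ₃}=r₄ω₄e^{iθ₄}.
Eliminating the other unknown: ω₄ = r₂ω₂ sin(θ₂−θ₃) / [r₄ sin(θ₄−θ₃)].
Numerator sine = -0.36650; denominator sine = -0.96410.
Result = 0.1184·8.357·(-0.36650) / (0.3567·(-0.96410)) = +1.0545 rad/s; magnitude 1.0545 rad/s.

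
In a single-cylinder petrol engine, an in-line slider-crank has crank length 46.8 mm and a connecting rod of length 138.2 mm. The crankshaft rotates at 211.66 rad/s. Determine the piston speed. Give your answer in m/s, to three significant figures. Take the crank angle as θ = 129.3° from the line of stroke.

5.96

ω = 211.7 rad/s
For an in-line slider-crank, x = r cosθ + √(L² − r² sin²θ), so v = −rω sinθ·[1 + r cosθ/√(L² − r² sin²θ)].
With r = 0.0468 m, L = 0.1382 m, θ = 129.3°: √(L² − r² sin²θ) = 0.13337 m.
v = −0.0468·211.7·0.77384·[1 + 0.0468·-0.63338/0.13337] = -5.9617 m/s.
|v| = 5.9617 m/s.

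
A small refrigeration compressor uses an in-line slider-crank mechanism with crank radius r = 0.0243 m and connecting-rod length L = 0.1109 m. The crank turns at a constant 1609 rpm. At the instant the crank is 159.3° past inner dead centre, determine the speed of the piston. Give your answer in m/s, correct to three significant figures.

1.15

ω = 2π·1609/60 = 168.5 rad/s
For an in-line slider-crank, x = r cosθ + √(L² − r² sin²θ), so v = −rω sinθ·[1 + r cosθ/√(L² − r² sin²θ)].
With r = 0.0243 m, L = 0.1109 m, θ = 159.3°: √(L² − r² sin²θ) = 0.11057 m.
v = −0.0243·168.5·0.35347·[1 + 0.0243·-0.93544/0.11057] = -1.1497 m/s.
|v| = 1.1497 m/s.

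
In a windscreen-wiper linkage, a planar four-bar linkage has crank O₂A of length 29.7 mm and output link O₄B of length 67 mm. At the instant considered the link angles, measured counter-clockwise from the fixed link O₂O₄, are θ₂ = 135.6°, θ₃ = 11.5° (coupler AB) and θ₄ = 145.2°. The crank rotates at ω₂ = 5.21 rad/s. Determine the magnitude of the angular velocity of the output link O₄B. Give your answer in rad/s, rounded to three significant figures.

2.65

ω₂ = 5.21 rad/s
Differentiating the loop-closure r₂e^{iθ₂}+r₃e^{iθ₃}=r₁+r₄e^{iθ₄} gives r₂ω₂e^{iθ₂}+r₃ω₃e^{iθ₃}=r₄ω₄e^{iθ₄}.
Eliminating the other unknown: ω₄ = r₂ω₂ sin(θ₂−θ₃) / [r₄ sin(θ₄−θ₃)].
Numerator sine = +0.82806; denominator sine = +0.72297.
Result = 0.0297·5.21·(+0.82806) / (0.067·(+0.72297)) = +2.6452 rad/s; magnitude 2.6452 rad/s.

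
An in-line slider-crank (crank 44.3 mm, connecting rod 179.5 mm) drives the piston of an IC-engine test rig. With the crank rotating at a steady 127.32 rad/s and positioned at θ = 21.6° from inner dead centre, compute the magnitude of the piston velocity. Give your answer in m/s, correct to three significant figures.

2.55

ω = 127.3 rad/s
For an in-line slider-crank, x = r cosθ + √(L² − r² sin²θ), so v = −rω sinθ·[1 + r cosθ/√(L² − r² sin²θ)].
With r = 0.0443 m, L = 0.1795 m, θ = 21.6°: √(L² − r² sin²θ) = 0.17876 m.
v = −0.0443·127.3·0.36812·[1 + 0.0443·0.92978/0.17876] = -2.5547 m/s.
|v| = 2.5547 m/s.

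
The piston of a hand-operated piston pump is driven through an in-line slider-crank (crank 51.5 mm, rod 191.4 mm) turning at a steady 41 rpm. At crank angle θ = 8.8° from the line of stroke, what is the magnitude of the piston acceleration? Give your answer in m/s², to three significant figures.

ω = 2π·41/60 = 4.294 rad/s
x(θ) = r cosθ + √(L² − r² sin²θ); with ω constant, a = ω²·d²x/dθ².
d²x/dθ² = −r cosθ − r²(cos2θ)/√u − r⁴ sin²2θ/(4u^{3/2}),  u = L² − r² sin²θ = 0.0365719 m².
Substituting r = 0.0515 m, L = 0.1914 m, θ = 8.8°: d²x/dθ² = -0.064136 m.
a = ω²·d²x/dθ² = (4.294)²·(-0.064136) = -1.1823 m/s²;  |a| = 1.1823 m/s².

1.18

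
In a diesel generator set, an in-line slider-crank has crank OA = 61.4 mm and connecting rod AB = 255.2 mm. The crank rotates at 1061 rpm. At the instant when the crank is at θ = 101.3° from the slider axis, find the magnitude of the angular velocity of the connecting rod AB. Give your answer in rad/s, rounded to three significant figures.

ω = 111.1 rad/s (converted from 1061 rpm).
The rod makes angle φ with the slider axis where L sinφ = r sinθ; differentiating, L cosφ·φ̇ = r ω cosθ.
L cosφ = √(L² − r² sin²θ) = 0.248 m.
|ω_rod| = r ω |cosθ| / √(L² − r² sin²θ) = 0.0614·111.1·0.19595/0.248 = 5.3902 rad/s.

5.39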